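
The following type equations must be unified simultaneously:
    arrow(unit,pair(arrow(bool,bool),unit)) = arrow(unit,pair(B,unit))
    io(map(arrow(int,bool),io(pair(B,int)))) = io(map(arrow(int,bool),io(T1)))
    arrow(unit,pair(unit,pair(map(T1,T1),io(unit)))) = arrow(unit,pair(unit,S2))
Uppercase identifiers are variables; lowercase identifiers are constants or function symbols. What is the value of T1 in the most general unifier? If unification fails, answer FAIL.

Decompose arrow/2: unit = unit,  pair(arrow(bool,bool),unit) = pair(B,unit).
Delete trivial equation unit = unit.
Decompose pair/2: arrow(bool,bool) = B,  unit = unit.
Bind B := arrow(bool,bool); substituting into the one remaining equation that mentions B gives: io(map(arrow(int,bool),io(pair(arrow(bool,bool),int)))) = io(map(arrow(int,bool),io(T1))).
Delete trivial equation unit = unit.
Decompose io/1: map(arrow(int,bool),io(pair(arrow(bool,bool),int))) = map(arrow(int,bool),io(T1)).
Decompose map/2: arrow(int,bool) = arrow(int,bool),  io(pair(arrow(bool,bool),int)) = io(T1).
Delete trivial equation arrow(int,bool) = arrow(int,bool).
Decompose io/1: pair(arrow(bool,bool),int) = T1.
Bind T1 := pair(arrow(bool,bool),int); substituting into the remaining equation gives: arrow(unit,pair(unit,pair(map(pair(arrow(bool,bool),int),pair(arrow(bool,bool),int)),io(unit)))) = arrow(unit,pair(unit,S2)).
Decompose arrow/2: unit = unit,  pair(unit,pair(map(pair(arrow(bool,bool),int),pair(arrow(bool,bool),int)),io(unit))) = pair(unit,S2).
Delete trivial equation unit = unit.
Decompose pair/2: unit = unit,  pair(map(pair(arrow(bool,bool),int),pair(arrow(bool,bool),int)),io(unit)) = S2.
Delete trivial equation unit = unit.
Bind S2 := pair(map(pair(arrow(bool,bool),int),pair(arrow(bool,bool),int)),io(unit)).
MGU = { B -> arrow(bool,bool), T1 -> pair(arrow(bool,bool),int), S2 -> pair(map(pair(arrow(bool,bool),int),pair(arrow(bool,bool),int)),io(unit)) }, so T1 -> pair(arrow(bool,bool),int).

pair(arrow(bool,bool),int)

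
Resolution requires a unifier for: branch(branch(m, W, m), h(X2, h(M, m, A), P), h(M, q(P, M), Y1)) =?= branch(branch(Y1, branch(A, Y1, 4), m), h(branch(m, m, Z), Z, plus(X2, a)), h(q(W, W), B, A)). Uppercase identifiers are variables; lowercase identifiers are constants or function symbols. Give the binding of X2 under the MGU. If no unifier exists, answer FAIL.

Decompose branch/3: branch(m, W, m) =?= branch(Y1, branch(A, Y1, 4), m),  h(X2, h(M, m, A), P) =?= h(branch(m, m, Z), Z, plus(X2, a)),  h(M, q(P, M), Y1) =?= h(q(W, W), B, A).
Decompose branch/3: m =?= Y1,  W =?= branch(A, Y1, 4),  m =?= m.
Bind Y1 := m; substituting into the 2 remaining equations that mention Y1 gives: W =?= branch(A, m, 4),  h(M, q(P, M), m) =?= h(q(W, W), B, A).
Bind W := branch(A, m, 4); substituting into the one remaining equation that mentions W gives: h(M, q(P, M), m) =?= h(q(branch(A, m, 4), branch(A, m, 4)), B, A).
Delete trivial equation m =?= m.
Decompose h/3: X2 =?= branch(m, m, Z),  h(M, m, A) =?= Z,  P =?= plus(X2, a).
Bind X2 := branch(m, m, Z); substituting into the one remaining equation that mentions X2 gives: P =?= plus(branch(m, m, Z), a).
Bind Z := h(M, m, A); substituting into the one remaining equation that mentions Z gives: P =?= plus(branch(m, m, h(M, m, A)), a). Substituting into the earlier binding gives X2 := branch(m, m, h(M, m, A)).
Bind P := plus(branch(m, m, h(M, m, A)), a); substituting into the remaining equation gives: h(M, q(plus(branch(m, m, h(M, m, A)), a), M), m) =?= h(q(branch(A, m, 4), branch(A, m, 4)), B, A).
Decompose h/3: M =?= q(branch(A, m, 4), branch(A, m, 4)),  q(plus(branch(m, m, h(M, m, A)), a), M) =?= B,  m =?= A.
Bind M := q(branch(A, m, 4), branch(A, m, 4)); substituting into the one remaining equation that mentions M gives: q(plus(branch(m, m, h(q(branch(A, m, 4), branch(A, m, 4)), m, A)), a), q(branch(A, m, 4), branch(A, m, 4))) =?= B. Substituting into the earlier bindings gives X2 := branch(m, m, h(q(branch(A, m, 4), branch(A, m, 4)), m, A)), Z := h(q(branch(A, m, 4), branch(A, m, 4)), m, A), P := plus(branch(m, m, h(q(branch(A, m, 4), branch(A, m, 4)), m, A)), a).
Bind B := q(plus(branch(m, m, h(q(branch(A, m, 4), branch(A, m, 4)), m, A)), a), q(branch(A, m, 4), branch(A, m, 4))); no other remaining equation mentions B.
Bind A := m. Substituting into the earlier bindings gives W := branch(m, m, 4), X2 := branch(m, m, h(q(branch(m, m, 4), branch(m, m, 4)), m, m)), Z := h(q(branch(m, m, 4), branch(m, m, 4)), m, m), P := plus(branch(m, m, h(q(branch(m, m, 4), branch(m, m, 4)), m, m)), a), M := q(branch(m, m, 4), branch(m, m, 4)), B := q(plus(branch(m, m, h(q(branch(m, m, 4), branch(m, m, 4)), m, m)), a), q(branch(m, m, 4), branch(m, m, 4))).
MGU = { Y1 -> m, W -> branch(m, m, 4), X2 -> branch(m, m, h(q(branch(m, m, 4), branch(m, m, 4)), m, m)), Z -> h(q(branch(m, m, 4), branch(m, m, 4)), m, m), P -> plus(branch(m, m, h(q(branch(m, m, 4), branch(m, m, 4)), m, m)), a), M -> q(branch(m, m, 4), branch(m, m, 4)), B -> q(plus(branch(m, m, h(q(branch(m, m, 4), branch(m, m, 4)), m, m)), a), q(branch(m, m, 4), branch(m, m, 4))), A -> m }, so X2 -> branch(m, m, h(q(branch(m, m, 4), branch(m, m, 4)), m, m)).

branch(m, m, h(q(branch(m, m, 4), branch(m, m, 4)), m, m))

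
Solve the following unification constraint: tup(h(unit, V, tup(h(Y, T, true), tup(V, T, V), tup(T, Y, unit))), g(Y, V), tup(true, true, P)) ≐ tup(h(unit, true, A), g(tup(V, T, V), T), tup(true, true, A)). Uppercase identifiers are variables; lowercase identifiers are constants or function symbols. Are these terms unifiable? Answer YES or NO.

YES

Decompose tup/3: h(unit, V, tup(h(Y, T, true), tup(V, T, V), tup(T, Y, unit))) ≐ h(unit, true, A),  g(Y, V) ≐ g(tup(V, T, V), T),  tup(true, true, P) ≐ tup(true, true, A).
Decompose h/3: unit ≐ unit,  V ≐ true,  tup(h(Y, T, true), tup(V, T, V), tup(T, Y, unit)) ≐ A.
Delete trivial equation unit ≐ unit.
Bind V := true; substituting into the 2 remaining equations that mention V gives: tup(h(Y, T, true), tup(true, T, true), tup(T, Y, unit)) ≐ A,  g(Y, true) ≐ g(tup(true, T, true), T).
Bind A := tup(h(Y, T, true), tup(true, T, true), tup(T, Y, unit)); substituting into the one remaining equation that mentions A gives: tup(true, true, P) ≐ tup(true, true, tup(h(Y, T, true), tup(true, T, true), tup(T, Y, unit))).
Decompose g/2: Y ≐ tup(true, T, true),  true ≐ T.
Bind Y := tup(true, T, true); substituting into the one remaining equation that mentions Y gives: tup(true, true, P) ≐ tup(true, true, tup(h(tup(true, T, true), T, true), tup(true, T, true), tup(T, tup(true, T, true), unit))). Substituting into the earlier binding gives A := tup(h(tup(true, T, true), T, true), tup(true, T, true), tup(T, tup(true, T, true), unit)).
Bind T := true; substituting into the remaining equation gives: tup(true, true, P) ≐ tup(true, true, tup(h(tup(true, true, true), true, true), tup(true, true, true), tup(true, tup(true, true, true), unit))). Substituting into the earlier bindings gives A := tup(h(tup(true, true, true), true, true), tup(true, true, true), tup(true, tup(true, true, true), unit)), Y := tup(true, true, true).
Decompose tup/3: true ≐ true,  true ≐ true,  P ≐ tup(h(tup(true, true, true), true, true), tup(true, true, true), tup(true, tup(true, true, true), unit)).
Delete trivial equation true ≐ true.
Delete trivial equation true ≐ true.
Bind P := tup(h(tup(true, true, true), true, true), tup(true, true, true), tup(true, tup(true, true, true), unit)).
No equations remain and no clash or occurs-check failure arose, so a unifier exists.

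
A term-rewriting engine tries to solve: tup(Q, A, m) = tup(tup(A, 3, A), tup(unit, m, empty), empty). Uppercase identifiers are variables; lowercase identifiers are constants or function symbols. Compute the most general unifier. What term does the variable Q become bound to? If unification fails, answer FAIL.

Decompose tup/3: Q = tup(A, 3, A),  A = tup(unit, m, empty),  m = empty.
Bind Q := tup(A, 3, A); no other remaining equation mentions Q.
Bind A := tup(unit, m, empty); no other remaining equation mentions A. Substituting into the earlier binding gives Q := tup(tup(unit, m, empty), 3, tup(unit, m, empty)).
Clash: constants m and empty differ; no unifier exists.

FAIL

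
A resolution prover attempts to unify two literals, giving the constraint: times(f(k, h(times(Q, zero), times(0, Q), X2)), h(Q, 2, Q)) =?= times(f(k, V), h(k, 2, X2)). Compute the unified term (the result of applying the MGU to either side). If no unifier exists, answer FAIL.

times(f(k, h(times(k, zero), times(0, k), k)), h(k, 2, k))

Decompose times/2: f(k, h(times(Q, zero), times(0, Q), X2)) =?= f(k, V),  h(Q, 2, Q) =?= h(k, 2, X2).
Decompose f/2: k =?= k,  h(times(Q, zero), times(0, Q), X2) =?= V.
Delete trivial equation k =?= k.
Bind V := h(times(Q, zero), times(0, Q), X2); no other remaining equation mentions V.
Decompose h/3: Q =?= k,  2 =?= 2,  Q =?= X2.
Bind Q := k; substituting into the one remaining equation that mentions Q gives: k =?= X2. Substituting into the earlier binding gives V := h(times(k, zero), times(0, k), X2).
Delete trivial equation 2 =?= 2.
Bind X2 := k. Substituting into the earlier binding gives V := h(times(k, zero), times(0, k), k).
Applying the MGU to either side gives times(f(k, h(times(k, zero), times(0, k), k)), h(k, 2, k)).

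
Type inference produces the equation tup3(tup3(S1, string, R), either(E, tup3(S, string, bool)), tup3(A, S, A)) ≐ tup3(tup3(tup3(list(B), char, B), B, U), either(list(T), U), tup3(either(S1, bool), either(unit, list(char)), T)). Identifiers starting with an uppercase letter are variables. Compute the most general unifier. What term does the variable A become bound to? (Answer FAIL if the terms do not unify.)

Decompose tup3/3: tup3(S1, string, R) ≐ tup3(tup3(list(B), char, B), B, U),  either(E, tup3(S, string, bool)) ≐ either(list(T), U),  tup3(A, S, A) ≐ tup3(either(S1, bool), either(unit, list(char)), T).
Decompose tup3/3: S1 ≐ tup3(list(B), char, B),  string ≐ B,  R ≐ U.
Bind S1 := tup3(list(B), char, B); substituting into the one remaining equation that mentions S1 gives: tup3(A, S, A) ≐ tup3(either(tup3(list(B), char, B), bool), either(unit, list(char)), T).
Bind B := string; substituting into the one remaining equation that mentions B gives: tup3(A, S, A) ≐ tup3(either(tup3(list(string), char, string), bool), either(unit, list(char)), T). Substituting into the earlier binding gives S1 := tup3(list(string), char, string).
Bind R := U; no other remaining equation mentions R.
Decompose either/2: E ≐ list(T),  tup3(S, string, bool) ≐ U.
Bind E := list(T); no other remaining equation mentions E.
Bind U := tup3(S, string, bool); no other remaining equation mentions U. Substituting into the earlier binding gives R := tup3(S, string, bool).
Decompose tup3/3: A ≐ either(tup3(list(string), char, string), bool),  S ≐ either(unit, list(char)),  A ≐ T.
Bind A := either(tup3(list(string), char, string), bool); substituting into the one remaining equation that mentions A gives: either(tup3(list(string), char, string), bool) ≐ T.
Bind S := either(unit, list(char)); no other remaining equation mentions S. Substituting into the earlier bindings gives R := tup3(either(unit, list(char)), string, bool), U := tup3(either(unit, list(char)), string, bool).
Bind T := either(tup3(list(string), char, string), bool). Substituting into the earlier binding gives E := list(either(tup3(list(string), char, string), bool)).
MGU = { S1 ↦ tup3(list(string), char, string), B ↦ string, R ↦ tup3(either(unit, list(char)), string, bool), E ↦ list(either(tup3(list(string), char, string), bool)), U ↦ tup3(either(unit, list(char)), string, bool), A ↦ either(tup3(list(string), char, string), bool), S ↦ either(unit, list(char)), T ↦ either(tup3(list(string), char, string), bool) }, so A ↦ either(tup3(list(string), char, string), bool).

either(tup3(list(string), char, string), bool)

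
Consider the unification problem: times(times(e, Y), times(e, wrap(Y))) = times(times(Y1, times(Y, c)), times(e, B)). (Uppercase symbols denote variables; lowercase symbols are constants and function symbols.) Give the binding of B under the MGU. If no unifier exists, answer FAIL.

Decompose times/2: times(e, Y) = times(Y1, times(Y, c)),  times(e, wrap(Y)) = times(e, B).
Decompose times/2: e = Y1,  Y = times(Y, c).
Bind Y1 := e; no other remaining equation mentions Y1.
Occurs check fails: Y occurs in times(Y, c); the equation Y = times(Y, c) has no finite solution.

FAIL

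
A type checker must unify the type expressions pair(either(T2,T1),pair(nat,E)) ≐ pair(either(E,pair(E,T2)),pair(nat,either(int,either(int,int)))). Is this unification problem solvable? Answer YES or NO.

Decompose pair/2: either(T2,T1) ≐ either(E,pair(E,T2)),  pair(nat,E) ≐ pair(nat,either(int,either(int,int))).
Decompose either/2: T2 ≐ E,  T1 ≐ pair(E,T2).
Bind T2 := E; substituting into the one remaining equation that mentions T2 gives: T1 ≐ pair(E,E).
Bind T1 := pair(E,E); no other remaining equation mentions T1.
Decompose pair/2: nat ≐ nat,  E ≐ either(int,either(int,int)).
Delete trivial equation nat ≐ nat.
Bind E := either(int,either(int,int)). Substituting into the earlier bindings gives T2 := either(int,either(int,int)), T1 := pair(either(int,either(int,int)),either(int,either(int,int))).
No equations remain and no clash or occurs-check failure arose, so a unifier exists.

YES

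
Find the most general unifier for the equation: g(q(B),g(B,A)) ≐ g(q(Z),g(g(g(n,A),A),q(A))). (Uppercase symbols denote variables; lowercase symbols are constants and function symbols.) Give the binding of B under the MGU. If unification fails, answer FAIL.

Decompose g/2: q(B) ≐ q(Z),  g(B,A) ≐ g(g(g(n,A),A),q(A)).
Decompose q/1: B ≐ Z.
Bind B := Z; substituting into the remaining equation gives: g(Z,A) ≐ g(g(g(n,A),A),q(A)).
Decompose g/2: Z ≐ g(g(n,A),A),  A ≐ q(A).
Bind Z := g(g(n,A),A); no other remaining equation mentions Z. Substituting into the earlier binding gives B := g(g(n,A),A).
Occurs check fails: A occurs in q(A); the equation A ≐ q(A) has no finite solution.

FAIL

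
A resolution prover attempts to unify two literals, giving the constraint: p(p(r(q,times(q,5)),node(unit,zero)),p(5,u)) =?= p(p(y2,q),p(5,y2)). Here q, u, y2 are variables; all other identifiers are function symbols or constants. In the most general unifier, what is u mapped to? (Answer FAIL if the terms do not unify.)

r(node(unit,zero),times(node(unit,zero),5))

Decompose p/2: p(r(q,times(q,5)),node(unit,zero)) =?= p(y2,q),  p(5,u) =?= p(5,y2).
Decompose p/2: r(q,times(q,5)) =?= y2,  node(unit,zero) =?= q.
Bind y2 := r(q,times(q,5)); substituting into the one remaining equation that mentions y2 gives: p(5,u) =?= p(5,r(q,times(q,5))).
Bind q := node(unit,zero); substituting into the remaining equation gives: p(5,u) =?= p(5,r(node(unit,zero),times(node(unit,zero),5))). Substituting into the earlier binding gives y2 := r(node(unit,zero),times(node(unit,zero),5)).
Decompose p/2: 5 =?= 5,  u =?= r(node(unit,zero),times(node(unit,zero),5)).
Delete trivial equation 5 =?= 5.
Bind u := r(node(unit,zero),times(node(unit,zero),5)).
MGU = { y2 := r(node(unit,zero),times(node(unit,zero),5)), q := node(unit,zero), u := r(node(unit,zero),times(node(unit,zero),5)) }, so u := r(node(unit,zero),times(node(unit,zero),5)).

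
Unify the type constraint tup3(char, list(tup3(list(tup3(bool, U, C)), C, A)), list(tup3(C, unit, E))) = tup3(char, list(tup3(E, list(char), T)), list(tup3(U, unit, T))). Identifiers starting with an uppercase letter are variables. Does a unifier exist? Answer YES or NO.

Decompose tup3/3: char = char,  list(tup3(list(tup3(bool, U, C)), C, A)) = list(tup3(E, list(char), T)),  list(tup3(C, unit, E)) = list(tup3(U, unit, T)).
Delete trivial equation char = char.
Decompose list/1: tup3(list(tup3(bool, U, C)), C, A) = tup3(E, list(char), T).
Decompose tup3/3: list(tup3(bool, U, C)) = E,  C = list(char),  A = T.
Bind E := list(tup3(bool, U, C)); substituting into the one remaining equation that mentions E gives: list(tup3(C, unit, list(tup3(bool, U, C)))) = list(tup3(U, unit, T)).
Bind C := list(char); substituting into the one remaining equation that mentions C gives: list(tup3(list(char), unit, list(tup3(bool, U, list(char))))) = list(tup3(U, unit, T)). Substituting into the earlier binding gives E := list(tup3(bool, U, list(char))).
Bind A := T; no other remaining equation mentions A.
Decompose list/1: tup3(list(char), unit, list(tup3(bool, U, list(char)))) = tup3(U, unit, T).
Decompose tup3/3: list(char) = U,  unit = unit,  list(tup3(bool, U, list(char))) = T.
Bind U := list(char); substituting into the one remaining equation that mentions U gives: list(tup3(bool, list(char), list(char))) = T. Substituting into the earlier binding gives E := list(tup3(bool, list(char), list(char))).
Delete trivial equation unit = unit.
Bind T := list(tup3(bool, list(char), list(char))). Substituting into the earlier binding gives A := list(tup3(bool, list(char), list(char))).
No equations remain and no clash or occurs-check failure arose, so a unifier exists.

YES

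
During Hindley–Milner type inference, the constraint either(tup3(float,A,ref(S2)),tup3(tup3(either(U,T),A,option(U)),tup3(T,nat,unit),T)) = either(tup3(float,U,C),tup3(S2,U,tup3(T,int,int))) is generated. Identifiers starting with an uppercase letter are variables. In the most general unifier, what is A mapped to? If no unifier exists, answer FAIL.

Decompose either/2: tup3(float,A,ref(S2)) = tup3(float,U,C),  tup3(tup3(either(U,T),A,option(U)),tup3(T,nat,unit),T) = tup3(S2,U,tup3(T,int,int)).
Decompose tup3/3: float = float,  A = U,  ref(S2) = C.
Delete trivial equation float = float.
Bind A := U; substituting into the one remaining equation that mentions A gives: tup3(tup3(either(U,T),U,option(U)),tup3(T,nat,unit),T) = tup3(S2,U,tup3(T,int,int)).
Bind C := ref(S2); no other remaining equation mentions C.
Decompose tup3/3: tup3(either(U,T),U,option(U)) = S2,  tup3(T,nat,unit) = U,  T = tup3(T,int,int).
Bind S2 := tup3(either(U,T),U,option(U)); no other remaining equation mentions S2. Substituting into the earlier binding gives C := ref(tup3(either(U,T),U,option(U))).
Bind U := tup3(T,nat,unit); no other remaining equation mentions U. Substituting into the earlier bindings gives A := tup3(T,nat,unit), C := ref(tup3(either(tup3(T,nat,unit),T),tup3(T,nat,unit),option(tup3(T,nat,unit)))), S2 := tup3(either(tup3(T,nat,unit),T),tup3(T,nat,unit),option(tup3(T,nat,unit))).
Occurs check fails: T occurs in tup3(T,int,int); the equation T = tup3(T,int,int) has no finite solution.

FAIL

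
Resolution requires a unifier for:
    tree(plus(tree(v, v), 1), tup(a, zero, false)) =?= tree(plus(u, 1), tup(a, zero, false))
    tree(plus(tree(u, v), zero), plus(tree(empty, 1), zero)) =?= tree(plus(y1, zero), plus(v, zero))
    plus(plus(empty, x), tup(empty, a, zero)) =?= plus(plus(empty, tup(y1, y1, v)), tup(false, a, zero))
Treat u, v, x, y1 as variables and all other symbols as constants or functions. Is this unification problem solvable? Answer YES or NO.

Decompose tree/2: plus(tree(v, v), 1) =?= plus(u, 1),  tup(a, zero, false) =?= tup(a, zero, false).
Decompose plus/2: tree(v, v) =?= u,  1 =?= 1.
Bind u := tree(v, v); substituting into the one remaining equation that mentions u gives: tree(plus(tree(tree(v, v), v), zero), plus(tree(empty, 1), zero)) =?= tree(plus(y1, zero), plus(v, zero)).
Delete trivial equation 1 =?= 1.
Delete trivial equation tup(a, zero, false) =?= tup(a, zero, false).
Decompose tree/2: plus(tree(tree(v, v), v), zero) =?= plus(y1, zero),  plus(tree(empty, 1), zero) =?= plus(v, zero).
Decompose plus/2: tree(tree(v, v), v) =?= y1,  zero =?= zero.
Bind y1 := tree(tree(v, v), v); substituting into the one remaining equation that mentions y1 gives: plus(plus(empty, x), tup(empty, a, zero)) =?= plus(plus(empty, tup(tree(tree(v, v), v), tree(tree(v, v), v), v)), tup(false, a, zero)).
Delete trivial equation zero =?= zero.
Decompose plus/2: tree(empty, 1) =?= v,  zero =?= zero.
Bind v := tree(empty, 1); substituting into the one remaining equation that mentions v gives: plus(plus(empty, x), tup(empty, a, zero)) =?= plus(plus(empty, tup(tree(tree(tree(empty, 1), tree(empty, 1)), tree(empty, 1)), tree(tree(tree(empty, 1), tree(empty, 1)), tree(empty, 1)), tree(empty, 1))), tup(false, a, zero)). Substituting into the earlier bindings gives u := tree(tree(empty, 1), tree(empty, 1)), y1 := tree(tree(tree(empty, 1), tree(empty, 1)), tree(empty, 1)).
Delete trivial equation zero =?= zero.
Decompose plus/2: plus(empty, x) =?= plus(empty, tup(tree(tree(tree(empty, 1), tree(empty, 1)), tree(empty, 1)), tree(tree(tree(empty, 1), tree(empty, 1)), tree(empty, 1)), tree(empty, 1))),  tup(empty, a, zero) =?= tup(false, a, zero).
Decompose plus/2: empty =?= empty,  x =?= tup(tree(tree(tree(empty, 1), tree(empty, 1)), tree(empty, 1)), tree(tree(tree(empty, 1), tree(empty, 1)), tree(empty, 1)), tree(empty, 1)).
Delete trivial equation empty =?= empty.
Bind x := tup(tree(tree(tree(empty, 1), tree(empty, 1)), tree(empty, 1)), tree(tree(tree(empty, 1), tree(empty, 1)), tree(empty, 1)), tree(empty, 1)); no other remaining equation mentions x.
Decompose tup/3: empty =?= false,  a =?= a,  zero =?= zero.
Clash: constants empty and false differ; no unifier exists.

NO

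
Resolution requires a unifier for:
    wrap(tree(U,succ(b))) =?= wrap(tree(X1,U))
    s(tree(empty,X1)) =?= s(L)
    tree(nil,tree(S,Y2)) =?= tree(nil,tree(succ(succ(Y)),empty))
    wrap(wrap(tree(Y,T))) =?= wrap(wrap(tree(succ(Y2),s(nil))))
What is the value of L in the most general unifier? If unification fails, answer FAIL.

tree(empty,succ(b))

Decompose wrap/1: tree(U,succ(b)) =?= tree(X1,U).
Decompose tree/2: U =?= X1,  succ(b) =?= U.
Bind U := X1; substituting into the one remaining equation that mentions U gives: succ(b) =?= X1.
Bind X1 := succ(b); substituting into the one remaining equation that mentions X1 gives: s(tree(empty,succ(b))) =?= s(L). Substituting into the earlier binding gives U := succ(b).
Decompose s/1: tree(empty,succ(b)) =?= L.
Bind L := tree(empty,succ(b)); no other remaining equation mentions L.
Decompose tree/2: nil =?= nil,  tree(S,Y2) =?= tree(succ(succ(Y)),empty).
Delete trivial equation nil =?= nil.
Decompose tree/2: S =?= succ(succ(Y)),  Y2 =?= empty.
Bind S := succ(succ(Y)); no other remaining equation mentions S.
Bind Y2 := empty; substituting into the remaining equation gives: wrap(wrap(tree(Y,T))) =?= wrap(wrap(tree(succ(empty),s(nil)))).
Decompose wrap/1: wrap(tree(Y,T)) =?= wrap(tree(succ(empty),s(nil))).
Decompose wrap/1: tree(Y,T) =?= tree(succ(empty),s(nil)).
Decompose tree/2: Y =?= succ(empty),  T =?= s(nil).
Bind Y := succ(empty); no other remaining equation mentions Y. Substituting into the earlier binding gives S := succ(succ(succ(empty))).
Bind T := s(nil).
MGU = { U -> succ(b), X1 -> succ(b), L -> tree(empty,succ(b)), S -> succ(succ(succ(empty))), Y2 -> empty, Y -> succ(empty), T -> s(nil) }, so L -> tree(empty,succ(b)).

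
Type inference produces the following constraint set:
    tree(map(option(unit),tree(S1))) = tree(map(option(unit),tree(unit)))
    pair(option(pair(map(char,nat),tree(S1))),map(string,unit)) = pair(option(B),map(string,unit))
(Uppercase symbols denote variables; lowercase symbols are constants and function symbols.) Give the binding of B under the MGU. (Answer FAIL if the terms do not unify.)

Decompose tree/1: map(option(unit),tree(S1)) = map(option(unit),tree(unit)).
Decompose map/2: option(unit) = option(unit),  tree(S1) = tree(unit).
Delete trivial equation option(unit) = option(unit).
Decompose tree/1: S1 = unit.
Bind S1 := unit; substituting into the remaining equation gives: pair(option(pair(map(char,nat),tree(unit))),map(string,unit)) = pair(option(B),map(string,unit)).
Decompose pair/2: option(pair(map(char,nat),tree(unit))) = option(B),  map(string,unit) = map(string,unit).
Decompose option/1: pair(map(char,nat),tree(unit)) = B.
Bind B := pair(map(char,nat),tree(unit)); no other remaining equation mentions B.
Delete trivial equation map(string,unit) = map(string,unit).
MGU = { S1 := unit, B := pair(map(char,nat),tree(unit)) }, so B := pair(map(char,nat),tree(unit)).

pair(map(char,nat),tree(unit))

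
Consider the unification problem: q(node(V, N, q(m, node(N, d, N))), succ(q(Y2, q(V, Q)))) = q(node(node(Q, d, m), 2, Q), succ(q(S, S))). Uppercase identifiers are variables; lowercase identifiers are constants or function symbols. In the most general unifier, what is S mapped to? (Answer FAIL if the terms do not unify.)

Decompose q/2: node(V, N, q(m, node(N, d, N))) = node(node(Q, d, m), 2, Q),  succ(q(Y2, q(V, Q))) = succ(q(S, S)).
Decompose node/3: V = node(Q, d, m),  N = 2,  q(m, node(N, d, N)) = Q.
Bind V := node(Q, d, m); substituting into the one remaining equation that mentions V gives: succ(q(Y2, q(node(Q, d, m), Q))) = succ(q(S, S)).
Bind N := 2; substituting into the one remaining equation that mentions N gives: q(m, node(2, d, 2)) = Q.
Bind Q := q(m, node(2, d, 2)); substituting into the remaining equation gives: succ(q(Y2, q(node(q(m, node(2, d, 2)), d, m), q(m, node(2, d, 2))))) = succ(q(S, S)). Substituting into the earlier binding gives V := node(q(m, node(2, d, 2)), d, m).
Decompose succ/1: q(Y2, q(node(q(m, node(2, d, 2)), d, m), q(m, node(2, d, 2)))) = q(S, S).
Decompose q/2: Y2 = S,  q(node(q(m, node(2, d, 2)), d, m), q(m, node(2, d, 2))) = S.
Bind Y2 := S; no other remaining equation mentions Y2.
Bind S := q(node(q(m, node(2, d, 2)), d, m), q(m, node(2, d, 2))). Substituting into the earlier binding gives Y2 := q(node(q(m, node(2, d, 2)), d, m), q(m, node(2, d, 2))).
MGU = { V := node(q(m, node(2, d, 2)), d, m), N := 2, Q := q(m, node(2, d, 2)), Y2 := q(node(q(m, node(2, d, 2)), d, m), q(m, node(2, d, 2))), S := q(node(q(m, node(2, d, 2)), d, m), q(m, node(2, d, 2))) }, so S := q(node(q(m, node(2, d, 2)), d, m), q(m, node(2, d, 2))).

q(node(q(m, node(2, d, 2)), d, m), q(m, node(2, d, 2)))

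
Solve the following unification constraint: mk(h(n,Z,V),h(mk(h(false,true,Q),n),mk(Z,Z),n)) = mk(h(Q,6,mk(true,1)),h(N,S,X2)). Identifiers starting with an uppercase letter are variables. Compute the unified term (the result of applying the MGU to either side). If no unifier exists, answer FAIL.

Decompose mk/2: h(n,Z,V) = h(Q,6,mk(true,1)),  h(mk(h(false,true,Q),n),mk(Z,Z),n) = h(N,S,X2).
Decompose h/3: n = Q,  Z = 6,  V = mk(true,1).
Bind Q := n; substituting into the one remaining equation that mentions Q gives: h(mk(h(false,true,n),n),mk(Z,Z),n) = h(N,S,X2).
Bind Z := 6; substituting into the one remaining equation that mentions Z gives: h(mk(h(false,true,n),n),mk(6,6),n) = h(N,S,X2).
Bind V := mk(true,1); no other remaining equation mentions V.
Decompose h/3: mk(h(false,true,n),n) = N,  mk(6,6) = S,  n = X2.
Bind N := mk(h(false,true,n),n); no other remaining equation mentions N.
Bind S := mk(6,6); no other remaining equation mentions S.
Bind X2 := n.
Applying the MGU to either side gives mk(h(n,6,mk(true,1)),h(mk(h(false,true,n),n),mk(6,6),n)).

mk(h(n,6,mk(true,1)),h(mk(h(false,true,n),n),mk(6,6),n))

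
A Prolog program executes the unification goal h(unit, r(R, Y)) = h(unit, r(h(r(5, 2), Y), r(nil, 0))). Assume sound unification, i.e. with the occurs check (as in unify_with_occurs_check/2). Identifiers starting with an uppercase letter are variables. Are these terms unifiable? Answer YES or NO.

Decompose h/2: unit = unit,  r(R, Y) = r(h(r(5, 2), Y), r(nil, 0)).
Delete trivial equation unit = unit.
Decompose r/2: R = h(r(5, 2), Y),  Y = r(nil, 0).
Bind R := h(r(5, 2), Y); no other remaining equation mentions R.
Bind Y := r(nil, 0). Substituting into the earlier binding gives R := h(r(5, 2), r(nil, 0)).
No equations remain and no clash or occurs-check failure arose, so a unifier exists.

YES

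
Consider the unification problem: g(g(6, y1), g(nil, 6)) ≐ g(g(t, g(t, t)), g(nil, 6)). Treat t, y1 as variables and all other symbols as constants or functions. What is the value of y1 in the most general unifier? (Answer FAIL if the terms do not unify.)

Decompose g/2: g(6, y1) ≐ g(t, g(t, t)),  g(nil, 6) ≐ g(nil, 6).
Decompose g/2: 6 ≐ t,  y1 ≐ g(t, t).
Bind t := 6; substituting into the one remaining equation that mentions t gives: y1 ≐ g(6, 6).
Bind y1 := g(6, 6); no other remaining equation mentions y1.
Delete trivial equation g(nil, 6) ≐ g(nil, 6).
MGU = { t ↦ 6, y1 ↦ g(6, 6) }, so y1 ↦ g(6, 6).

g(6, 6)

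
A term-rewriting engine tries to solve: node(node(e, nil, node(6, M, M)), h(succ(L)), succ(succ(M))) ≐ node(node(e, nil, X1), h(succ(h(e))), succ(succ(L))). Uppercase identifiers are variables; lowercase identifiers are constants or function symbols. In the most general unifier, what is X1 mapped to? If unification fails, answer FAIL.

node(6, h(e), h(e))

Decompose node/3: node(e, nil, node(6, M, M)) ≐ node(e, nil, X1),  h(succ(L)) ≐ h(succ(h(e))),  succ(succ(M)) ≐ succ(succ(L)).
Decompose node/3: e ≐ e,  nil ≐ nil,  node(6, M, M) ≐ X1.
Delete trivial equation e ≐ e.
Delete trivial equation nil ≐ nil.
Bind X1 := node(6, M, M); no other remaining equation mentions X1.
Decompose h/1: succ(L) ≐ succ(h(e)).
Decompose succ/1: L ≐ h(e).
Bind L := h(e); substituting into the remaining equation gives: succ(succ(M)) ≐ succ(succ(h(e))).
Decompose succ/1: succ(M) ≐ succ(h(e)).
Decompose succ/1: M ≐ h(e).
Bind M := h(e). Substituting into the earlier binding gives X1 := node(6, h(e), h(e)).
MGU = { X1 ↦ node(6, h(e), h(e)), L ↦ h(e), M ↦ h(e) }, so X1 ↦ node(6, h(e), h(e)).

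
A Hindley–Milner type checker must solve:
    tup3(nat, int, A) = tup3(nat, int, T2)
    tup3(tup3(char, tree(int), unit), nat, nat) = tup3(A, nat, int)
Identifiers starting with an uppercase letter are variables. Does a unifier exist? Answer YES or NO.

NO

Decompose tup3/3: nat = nat,  int = int,  A = T2.
Delete trivial equation nat = nat.
Delete trivial equation int = int.
Bind A := T2; substituting into the remaining equation gives: tup3(tup3(char, tree(int), unit), nat, nat) = tup3(T2, nat, int).
Decompose tup3/3: tup3(char, tree(int), unit) = T2,  nat = nat,  nat = int.
Bind T2 := tup3(char, tree(int), unit); no other remaining equation mentions T2. Substituting into the earlier binding gives A := tup3(char, tree(int), unit).
Delete trivial equation nat = nat.
Clash: constants nat and int differ; no unifier exists.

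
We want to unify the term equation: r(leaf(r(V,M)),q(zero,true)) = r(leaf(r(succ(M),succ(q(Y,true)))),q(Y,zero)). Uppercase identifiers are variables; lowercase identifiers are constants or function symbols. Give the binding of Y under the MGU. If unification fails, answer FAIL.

FAIL

Decompose r/2: leaf(r(V,M)) = leaf(r(succ(M),succ(q(Y,true)))),  q(zero,true) = q(Y,zero).
Decompose leaf/1: r(V,M) = r(succ(M),succ(q(Y,true))).
Decompose r/2: V = succ(M),  M = succ(q(Y,true)).
Bind V := succ(M); no other remaining equation mentions V.
Bind M := succ(q(Y,true)); no other remaining equation mentions M. Substituting into the earlier binding gives V := succ(succ(q(Y,true))).
Decompose q/2: zero = Y,  true = zero.
Bind Y := zero; no other remaining equation mentions Y. Substituting into the earlier bindings gives V := succ(succ(q(zero,true))), M := succ(q(zero,true)).
Clash: constants true and zero differ; no unifier exists.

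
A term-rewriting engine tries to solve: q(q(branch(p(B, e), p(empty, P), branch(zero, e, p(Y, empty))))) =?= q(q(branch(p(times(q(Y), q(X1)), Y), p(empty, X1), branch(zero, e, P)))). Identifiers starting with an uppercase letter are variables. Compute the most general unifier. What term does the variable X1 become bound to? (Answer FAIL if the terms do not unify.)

Decompose q/1: q(branch(p(B, e), p(empty, P), branch(zero, e, p(Y, empty)))) =?= q(branch(p(times(q(Y), q(X1)), Y), p(empty, X1), branch(zero, e, P))).
Decompose q/1: branch(p(B, e), p(empty, P), branch(zero, e, p(Y, empty))) =?= branch(p(times(q(Y), q(X1)), Y), p(empty, X1), branch(zero, e, P)).
Decompose branch/3: p(B, e) =?= p(times(q(Y), q(X1)), Y),  p(empty, P) =?= p(empty, X1),  branch(zero, e, p(Y, empty)) =?= branch(zero, e, P).
Decompose p/2: B =?= times(q(Y), q(X1)),  e =?= Y.
Bind B := times(q(Y), q(X1)); no other remaining equation mentions B.
Bind Y := e; substituting into the one remaining equation that mentions Y gives: branch(zero, e, p(e, empty)) =?= branch(zero, e, P). Substituting into the earlier binding gives B := times(q(e), q(X1)).
Decompose p/2: empty =?= empty,  P =?= X1.
Delete trivial equation empty =?= empty.
Bind P := X1; substituting into the remaining equation gives: branch(zero, e, p(e, empty)) =?= branch(zero, e, X1).
Decompose branch/3: zero =?= zero,  e =?= e,  p(e, empty) =?= X1.
Delete trivial equation zero =?= zero.
Delete trivial equation e =?= e.
Bind X1 := p(e, empty). Substituting into the earlier bindings gives B := times(q(e), q(p(e, empty))), P := p(e, empty).
MGU = { B := times(q(e), q(p(e, empty))), Y := e, P := p(e, empty), X1 := p(e, empty) }, so X1 := p(e, empty).

p(e, empty)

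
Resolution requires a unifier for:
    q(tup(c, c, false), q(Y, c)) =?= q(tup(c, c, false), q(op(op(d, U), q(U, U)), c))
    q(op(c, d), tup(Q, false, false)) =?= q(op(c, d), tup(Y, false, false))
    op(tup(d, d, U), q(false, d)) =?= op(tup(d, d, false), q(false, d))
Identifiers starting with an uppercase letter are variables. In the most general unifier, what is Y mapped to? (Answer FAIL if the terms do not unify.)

op(op(d, false), q(false, false))

Decompose q/2: tup(c, c, false) =?= tup(c, c, false),  q(Y, c) =?= q(op(op(d, U), q(U, U)), c).
Delete trivial equation tup(c, c, false) =?= tup(c, c, false).
Decompose q/2: Y =?= op(op(d, U), q(U, U)),  c =?= c.
Bind Y := op(op(d, U), q(U, U)); substituting into the one remaining equation that mentions Y gives: q(op(c, d), tup(Q, false, false)) =?= q(op(c, d), tup(op(op(d, U), q(U, U)), false, false)).
Delete trivial equation c =?= c.
Decompose q/2: op(c, d) =?= op(c, d),  tup(Q, false, false) =?= tup(op(op(d, U), q(U, U)), false, false).
Delete trivial equation op(c, d) =?= op(c, d).
Decompose tup/3: Q =?= op(op(d, U), q(U, U)),  false =?= false,  false =?= false.
Bind Q := op(op(d, U), q(U, U)); no other remaining equation mentions Q.
Delete trivial equation false =?= false.
Delete trivial equation false =?= false.
Decompose op/2: tup(d, d, U) =?= tup(d, d, false),  q(false, d) =?= q(false, d).
Decompose tup/3: d =?= d,  d =?= d,  U =?= false.
Delete trivial equation d =?= d.
Delete trivial equation d =?= d.
Bind U := false; no other remaining equation mentions U. Substituting into the earlier bindings gives Y := op(op(d, false), q(false, false)), Q := op(op(d, false), q(false, false)).
Delete trivial equation q(false, d) =?= q(false, d).
MGU = { Y ↦ op(op(d, false), q(false, false)), Q ↦ op(op(d, false), q(false, false)), U ↦ false }, so Y ↦ op(op(d, false), q(false, false)).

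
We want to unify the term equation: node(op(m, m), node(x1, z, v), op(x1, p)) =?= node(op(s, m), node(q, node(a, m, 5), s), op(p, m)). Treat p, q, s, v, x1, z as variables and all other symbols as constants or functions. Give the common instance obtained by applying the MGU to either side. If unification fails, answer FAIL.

node(op(m, m), node(m, node(a, m, 5), m), op(m, m))

Decompose node/3: op(m, m) =?= op(s, m),  node(x1, z, v) =?= node(q, node(a, m, 5), s),  op(x1, p) =?= op(p, m).
Decompose op/2: m =?= s,  m =?= m.
Bind s := m; substituting into the one remaining equation that mentions s gives: node(x1, z, v) =?= node(q, node(a, m, 5), m).
Delete trivial equation m =?= m.
Decompose node/3: x1 =?= q,  z =?= node(a, m, 5),  v =?= m.
Bind x1 := q; substituting into the one remaining equation that mentions x1 gives: op(q, p) =?= op(p, m).
Bind z := node(a, m, 5); no other remaining equation mentions z.
Bind v := m; no other remaining equation mentions v.
Decompose op/2: q =?= p,  p =?= m.
Bind q := p; no other remaining equation mentions q. Substituting into the earlier binding gives x1 := p.
Bind p := m. Substituting into the earlier bindings gives x1 := m, q := m.
Applying the MGU to either side gives node(op(m, m), node(m, node(a, m, 5), m), op(m, m)).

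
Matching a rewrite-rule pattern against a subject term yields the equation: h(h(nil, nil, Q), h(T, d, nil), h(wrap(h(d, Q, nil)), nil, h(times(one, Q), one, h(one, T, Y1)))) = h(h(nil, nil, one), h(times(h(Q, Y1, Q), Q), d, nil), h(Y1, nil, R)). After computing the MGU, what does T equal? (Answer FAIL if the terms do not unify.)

Decompose h/3: h(nil, nil, Q) = h(nil, nil, one),  h(T, d, nil) = h(times(h(Q, Y1, Q), Q), d, nil),  h(wrap(h(d, Q, nil)), nil, h(times(one, Q), one, h(one, T, Y1))) = h(Y1, nil, R).
Decompose h/3: nil = nil,  nil = nil,  Q = one.
Delete trivial equation nil = nil.
Delete trivial equation nil = nil.
Bind Q := one; substituting into the remaining equations gives: h(T, d, nil) = h(times(h(one, Y1, one), one), d, nil),  h(wrap(h(d, one, nil)), nil, h(times(one, one), one, h(one, T, Y1))) = h(Y1, nil, R).
Decompose h/3: T = times(h(one, Y1, one), one),  d = d,  nil = nil.
Bind T := times(h(one, Y1, one), one); substituting into the one remaining equation that mentions T gives: h(wrap(h(d, one, nil)), nil, h(times(one, one), one, h(one, times(h(one, Y1, one), one), Y1))) = h(Y1, nil, R).
Delete trivial equation d = d.
Delete trivial equation nil = nil.
Decompose h/3: wrap(h(d, one, nil)) = Y1,  nil = nil,  h(times(one, one), one, h(one, times(h(one, Y1, one), one), Y1)) = R.
Bind Y1 := wrap(h(d, one, nil)); substituting into the one remaining equation that mentions Y1 gives: h(times(one, one), one, h(one, times(h(one, wrap(h(d, one, nil)), one), one), wrap(h(d, one, nil)))) = R. Substituting into the earlier binding gives T := times(h(one, wrap(h(d, one, nil)), one), one).
Delete trivial equation nil = nil.
Bind R := h(times(one, one), one, h(one, times(h(one, wrap(h(d, one, nil)), one), one), wrap(h(d, one, nil)))).
MGU = { Q -> one, T -> times(h(one, wrap(h(d, one, nil)), one), one), Y1 -> wrap(h(d, one, nil)), R -> h(times(one, one), one, h(one, times(h(one, wrap(h(d, one, nil)), one), one), wrap(h(d, one, nil)))) }, so T -> times(h(one, wrap(h(d, one, nil)), one), one).

times(h(one, wrap(h(d, one, nil)), one), one)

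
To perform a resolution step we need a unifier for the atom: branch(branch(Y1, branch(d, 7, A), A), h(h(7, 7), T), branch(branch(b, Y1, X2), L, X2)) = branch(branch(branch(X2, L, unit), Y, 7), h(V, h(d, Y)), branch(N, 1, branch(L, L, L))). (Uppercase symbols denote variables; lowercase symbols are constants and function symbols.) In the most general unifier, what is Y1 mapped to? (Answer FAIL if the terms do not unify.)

branch(branch(1, 1, 1), 1, unit)

Decompose branch/3: branch(Y1, branch(d, 7, A), A) = branch(branch(X2, L, unit), Y, 7),  h(h(7, 7), T) = h(V, h(d, Y)),  branch(branch(b, Y1, X2), L, X2) = branch(N, 1, branch(L, L, L)).
Decompose branch/3: Y1 = branch(X2, L, unit),  branch(d, 7, A) = Y,  A = 7.
Bind Y1 := branch(X2, L, unit); substituting into the one remaining equation that mentions Y1 gives: branch(branch(b, branch(X2, L, unit), X2), L, X2) = branch(N, 1, branch(L, L, L)).
Bind Y := branch(d, 7, A); substituting into the one remaining equation that mentions Y gives: h(h(7, 7), T) = h(V, h(d, branch(d, 7, A))).
Bind A := 7; substituting into the one remaining equation that mentions A gives: h(h(7, 7), T) = h(V, h(d, branch(d, 7, 7))). Substituting into the earlier binding gives Y := branch(d, 7, 7).
Decompose h/2: h(7, 7) = V,  T = h(d, branch(d, 7, 7)).
Bind V := h(7, 7); no other remaining equation mentions V.
Bind T := h(d, branch(d, 7, 7)); no other remaining equation mentions T.
Decompose branch/3: branch(b, branch(X2, L, unit), X2) = N,  L = 1,  X2 = branch(L, L, L).
Bind N := branch(b, branch(X2, L, unit), X2); no other remaining equation mentions N.
Bind L := 1; substituting into the remaining equation gives: X2 = branch(1, 1, 1). Substituting into the earlier bindings gives Y1 := branch(X2, 1, unit), N := branch(b, branch(X2, 1, unit), X2).
Bind X2 := branch(1, 1, 1). Substituting into the earlier bindings gives Y1 := branch(branch(1, 1, 1), 1, unit), N := branch(b, branch(branch(1, 1, 1), 1, unit), branch(1, 1, 1)).
MGU = { Y1 -> branch(branch(1, 1, 1), 1, unit), Y -> branch(d, 7, 7), A -> 7, V -> h(7, 7), T -> h(d, branch(d, 7, 7)), N -> branch(b, branch(branch(1, 1, 1), 1, unit), branch(1, 1, 1)), L -> 1, X2 -> branch(1, 1, 1) }, so Y1 -> branch(branch(1, 1, 1), 1, unit).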